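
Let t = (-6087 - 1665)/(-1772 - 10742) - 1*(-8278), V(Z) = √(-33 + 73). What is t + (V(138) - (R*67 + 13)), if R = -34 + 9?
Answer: 62198456/6257 + 2*√10 ≈ 9946.9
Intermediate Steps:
R = -25
V(Z) = 2*√10 (V(Z) = √40 = 2*√10)
t = 51799322/6257 (t = -7752/(-12514) + 8278 = -7752*(-1/12514) + 8278 = 3876/6257 + 8278 = 51799322/6257 ≈ 8278.6)
t + (V(138) - (R*67 + 13)) = 51799322/6257 + (2*√10 - (-25*67 + 13)) = 51799322/6257 + (2*√10 - (-1675 + 13)) = 51799322/6257 + (2*√10 - 1*(-1662)) = 51799322/6257 + (2*√10 + 1662) = 51799322/6257 + (1662 + 2*√10) = 62198456/6257 + 2*√10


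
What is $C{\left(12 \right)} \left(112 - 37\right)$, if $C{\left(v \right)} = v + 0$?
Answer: $900$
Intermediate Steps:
$C{\left(v \right)} = v$
$C{\left(12 \right)} \left(112 - 37\right) = 12 \left(112 - 37\right) = 12 \cdot 75 = 900$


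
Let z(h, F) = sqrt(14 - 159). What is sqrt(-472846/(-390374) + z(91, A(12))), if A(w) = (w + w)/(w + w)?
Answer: sqrt(46146696101 + 38097964969*I*sqrt(145))/195187 ≈ 2.5801 + 2.3336*I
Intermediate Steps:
A(w) = 1 (A(w) = (2*w)/((2*w)) = (2*w)*(1/(2*w)) = 1)
z(h, F) = I*sqrt(145) (z(h, F) = sqrt(-145) = I*sqrt(145))
sqrt(-472846/(-390374) + z(91, A(12))) = sqrt(-472846/(-390374) + I*sqrt(145)) = sqrt(-472846*(-1/390374) + I*sqrt(145)) = sqrt(236423/195187 + I*sqrt(145))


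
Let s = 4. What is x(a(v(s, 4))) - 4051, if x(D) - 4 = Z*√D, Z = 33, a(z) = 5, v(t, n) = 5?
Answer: -4047 + 33*√5 ≈ -3973.2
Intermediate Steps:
x(D) = 4 + 33*√D
x(a(v(s, 4))) - 4051 = (4 + 33*√5) - 4051 = -4047 + 33*√5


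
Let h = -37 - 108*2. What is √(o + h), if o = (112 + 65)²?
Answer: 2*√7769 ≈ 176.28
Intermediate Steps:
o = 31329 (o = 177² = 31329)
h = -253 (h = -37 - 216 = -253)
√(o + h) = √(31329 - 253) = √31076 = 2*√7769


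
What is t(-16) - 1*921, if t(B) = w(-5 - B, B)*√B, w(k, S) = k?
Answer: -921 + 44*I ≈ -921.0 + 44.0*I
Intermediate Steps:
t(B) = √B*(-5 - B) (t(B) = (-5 - B)*√B = √B*(-5 - B))
t(-16) - 1*921 = √(-16)*(-5 - 1*(-16)) - 1*921 = (4*I)*(-5 + 16) - 921 = (4*I)*11 - 921 = 44*I - 921 = -921 + 44*I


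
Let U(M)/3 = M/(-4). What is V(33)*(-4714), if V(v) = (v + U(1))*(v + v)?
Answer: -10033749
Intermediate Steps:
U(M) = -3*M/4 (U(M) = 3*(M/(-4)) = 3*(M*(-¼)) = 3*(-M/4) = -3*M/4)
V(v) = 2*v*(-¾ + v) (V(v) = (v - ¾*1)*(v + v) = (v - ¾)*(2*v) = (-¾ + v)*(2*v) = 2*v*(-¾ + v))
V(33)*(-4714) = ((½)*33*(-3 + 4*33))*(-4714) = ((½)*33*(-3 + 132))*(-4714) = ((½)*33*129)*(-4714) = (4257/2)*(-4714) = -10033749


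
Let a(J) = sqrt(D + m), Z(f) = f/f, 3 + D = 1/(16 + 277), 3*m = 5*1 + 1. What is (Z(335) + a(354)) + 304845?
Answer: 304846 + 2*I*sqrt(21389)/293 ≈ 3.0485e+5 + 0.99829*I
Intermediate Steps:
m = 2 (m = (5*1 + 1)/3 = (5 + 1)/3 = (1/3)*6 = 2)
D = -878/293 (D = -3 + 1/(16 + 277) = -3 + 1/293 = -878/293 ≈ -2.9966)
Z(f) = 1
a(J) = 2*I*sqrt(21389)/293 (a(J) = sqrt(-878/293 + 2) = sqrt(-292/293) = 2*I*sqrt(21389)/293)
(Z(335) + a(354)) + 304845 = (1 + 2*I*sqrt(21389)/293) + 304845 = 304846 + 2*I*sqrt(21389)/293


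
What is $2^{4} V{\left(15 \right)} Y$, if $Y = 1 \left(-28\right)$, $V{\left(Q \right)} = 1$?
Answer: $-448$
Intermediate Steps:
$Y = -28$
$2^{4} V{\left(15 \right)} Y = 2^{4} \cdot 1 \left(-28\right) = 16 \cdot 1 \left(-28\right) = 16 \left(-28\right) = -448$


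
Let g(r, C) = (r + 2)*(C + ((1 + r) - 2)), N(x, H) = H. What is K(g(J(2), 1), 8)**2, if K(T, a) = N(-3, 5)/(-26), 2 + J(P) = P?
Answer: 25/676 ≈ 0.036982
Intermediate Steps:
J(P) = -2 + P
g(r, C) = (2 + r)*(-1 + C + r) (g(r, C) = (2 + r)*(C + (-1 + r)) = (2 + r)*(-1 + C + r))
K(T, a) = -5/26 (K(T, a) = 5/(-26) = 5*(-1/26) = -5/26)
K(g(J(2), 1), 8)**2 = (-5/26)**2 = 25/676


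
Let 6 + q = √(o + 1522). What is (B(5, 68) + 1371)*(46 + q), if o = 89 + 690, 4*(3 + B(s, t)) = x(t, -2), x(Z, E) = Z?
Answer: 55400 + 1385*√2301 ≈ 1.2184e+5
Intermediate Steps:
B(s, t) = -3 + t/4
o = 779
q = -6 + √2301 (q = -6 + √(779 + 1522) = -6 + √2301 ≈ 41.969)
(B(5, 68) + 1371)*(46 + q) = ((-3 + (¼)*68) + 1371)*(46 + (-6 + √2301)) = ((-3 + 17) + 1371)*(40 + √2301) = (14 + 1371)*(40 + √2301) = 1385*(40 + √2301) = 55400 + 1385*√2301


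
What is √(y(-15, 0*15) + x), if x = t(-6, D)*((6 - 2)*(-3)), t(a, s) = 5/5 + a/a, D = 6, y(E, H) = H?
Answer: 2*I*√6 ≈ 4.899*I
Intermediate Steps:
t(a, s) = 2 (t(a, s) = 5*(⅕) + 1 = 1 + 1 = 2)
x = -24 (x = 2*((6 - 2)*(-3)) = 2*(4*(-3)) = 2*(-12) = -24)
√(y(-15, 0*15) + x) = √(0*15 - 24) = √(0 - 24) = √(-24) = 2*I*√6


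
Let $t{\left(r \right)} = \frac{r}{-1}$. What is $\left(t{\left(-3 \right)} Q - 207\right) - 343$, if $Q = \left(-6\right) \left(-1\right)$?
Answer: $-532$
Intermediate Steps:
$t{\left(r \right)} = - r$ ($t{\left(r \right)} = r \left(-1\right) = - r$)
$Q = 6$
$\left(t{\left(-3 \right)} Q - 207\right) - 343 = \left(\left(-1\right) \left(-3\right) 6 - 207\right) - 343 = \left(3 \cdot 6 - 207\right) - 343 = \left(18 - 207\right) - 343 = -189 - 343 = -532$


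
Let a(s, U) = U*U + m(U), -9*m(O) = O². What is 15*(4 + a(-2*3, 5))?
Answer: 1180/3 ≈ 393.33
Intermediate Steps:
m(O) = -O²/9
a(s, U) = 8*U²/9 (a(s, U) = U*U - U²/9 = U² - U²/9 = 8*U²/9)
15*(4 + a(-2*3, 5)) = 15*(4 + (8/9)*5²) = 15*(4 + (8/9)*25) = 15*(4 + 200/9) = 15*(236/9) = 1180/3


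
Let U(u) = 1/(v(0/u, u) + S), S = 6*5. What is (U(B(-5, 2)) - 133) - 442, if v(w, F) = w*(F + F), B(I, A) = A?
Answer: -17249/30 ≈ -574.97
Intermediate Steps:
v(w, F) = 2*F*w (v(w, F) = w*(2*F) = 2*F*w)
S = 30
U(u) = 1/30 (U(u) = 1/(2*u*(0/u) + 30) = 1/(2*u*0 + 30) = 1/(0 + 30) = 1/30)
(U(B(-5, 2)) - 133) - 442 = (1/30 - 133) - 442 = -3989/30 - 442 = -17249/30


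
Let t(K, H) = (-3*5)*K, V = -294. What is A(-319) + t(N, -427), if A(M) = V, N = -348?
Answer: 4926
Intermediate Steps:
t(K, H) = -15*K
A(M) = -294
A(-319) + t(N, -427) = -294 - 15*(-348) = -294 + 5220 = 4926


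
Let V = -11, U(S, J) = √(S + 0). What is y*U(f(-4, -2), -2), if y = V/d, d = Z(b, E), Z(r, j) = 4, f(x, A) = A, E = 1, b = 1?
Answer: -11*I*√2/4 ≈ -3.8891*I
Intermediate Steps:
U(S, J) = √S
d = 4
y = -11/4 ≈ -2.7500
y*U(f(-4, -2), -2) = -11*I*√2/4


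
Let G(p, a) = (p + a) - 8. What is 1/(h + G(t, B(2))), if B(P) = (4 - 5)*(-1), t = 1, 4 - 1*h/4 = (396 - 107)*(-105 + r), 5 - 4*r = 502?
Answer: 1/265023 ≈ 3.7733e-6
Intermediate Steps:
r = -497/4 (r = 5/4 - 1/4*502 = 5/4 - 251/2 = -497/4 ≈ -124.25)
h = 265029 (h = 16 - 4*(396 - 107)*(-105 - 497/4) = 16 - 1156*(-917)/4 = 16 - 4*(-265013/4) = 16 + 265013 = 265029)
B(P) = 1 (B(P) = -1*(-1) = 1)
G(p, a) = -8 + a + p (G(p, a) = (a + p) - 8 = -8 + a + p)
1/(h + G(t, B(2))) = 1/(265029 + (-8 + 1 + 1)) = 1/(265029 - 6) = 1/265023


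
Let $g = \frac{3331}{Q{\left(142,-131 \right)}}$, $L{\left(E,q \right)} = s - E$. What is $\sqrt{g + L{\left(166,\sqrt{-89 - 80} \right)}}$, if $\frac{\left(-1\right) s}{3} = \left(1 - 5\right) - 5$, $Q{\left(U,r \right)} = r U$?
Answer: $\frac{i \sqrt{48160745418}}{18602} \approx 11.797 i$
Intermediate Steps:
$Q{\left(U,r \right)} = U r$
$s = 27$ ($s = - 3 \left(\left(1 - 5\right) - 5\right) = - 3 \left(-4 - 5\right) = \left(-3\right) \left(-9\right) = 27$)
$L{\left(E,q \right)} = 27 - E$
$g = - \frac{3331}{18602}$ ($g = \frac{3331}{142 \left(-131\right)} = \frac{3331}{-18602} = 3331 \left(- \frac{1}{18602}\right) = - \frac{3331}{18602} \approx -0.17907$)
$\sqrt{g + L{\left(166,\sqrt{-89 - 80} \right)}} = \sqrt{- \frac{3331}{18602} + \left(27 - 166\right)} = \sqrt{- \frac{3331}{18602} - 139} = \sqrt{- \frac{2589009}{18602}} = \frac{i \sqrt{48160745418}}{18602}$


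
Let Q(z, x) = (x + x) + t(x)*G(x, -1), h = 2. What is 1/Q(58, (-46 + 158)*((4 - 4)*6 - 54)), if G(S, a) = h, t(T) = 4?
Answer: -1/12088 ≈ -8.2727e-5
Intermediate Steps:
G(S, a) = 2
Q(z, x) = 8 + 2*x (Q(z, x) = (x + x) + 4*2 = 2*x + 8 = 8 + 2*x)
1/Q(58, (-46 + 158)*((4 - 4)*6 - 54)) = 1/(8 + 2*((-46 + 158)*((4 - 4)*6 - 54))) = 1/(8 + 2*(112*(0*6 - 54))) = 1/(8 + 2*(112*(0 - 54))) = 1/(8 + 2*(112*(-54))) = 1/(8 + 2*(-6048)) = 1/(8 - 12096) = 1/(-12088) = -1/12088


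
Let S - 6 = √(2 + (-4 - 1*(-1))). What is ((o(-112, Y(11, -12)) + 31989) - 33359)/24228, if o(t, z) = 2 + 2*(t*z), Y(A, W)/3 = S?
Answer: -150/673 - 56*I/2019 ≈ -0.22288 - 0.027737*I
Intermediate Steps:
S = 6 + I (S = 6 + √(2 + (-4 - 1*(-1))) = 6 + √(2 + (-4 + 1)) = 6 + √(2 - 3) = 6 + √(-1) = 6 + I ≈ 6.0 + 1.0*I)
Y(A, W) = 18 + 3*I (Y(A, W) = 3*(6 + I) = 18 + 3*I)
o(t, z) = 2 + 2*t*z
((o(-112, Y(11, -12)) + 31989) - 33359)/24228 = (((2 + 2*(-112)*(18 + 3*I)) + 31989) - 33359)/24228 = (((2 + (-4032 - 672*I)) + 31989) - 33359)*(1/24228) = (((-4030 - 672*I) + 31989) - 33359)*(1/24228) = ((27959 - 672*I) - 33359)*(1/24228) = (-5400 - 672*I)*(1/24228) = -150/673 - 56*I/2019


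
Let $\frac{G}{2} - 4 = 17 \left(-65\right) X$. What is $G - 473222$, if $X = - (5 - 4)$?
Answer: $-471004$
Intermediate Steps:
$X = -1$ ($X = \left(-1\right) 1 = -1$)
$G = 2218$ ($G = 8 + 2 \cdot 17 \left(-65\right) \left(-1\right) = 8 + 2 \left(\left(-1105\right) \left(-1\right)\right) = 8 + 2 \cdot 1105 = 8 + 2210 = 2218$)
$G - 473222 = 2218 - 473222 = -471004$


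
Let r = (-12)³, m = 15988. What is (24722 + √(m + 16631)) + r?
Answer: 22994 + √32619 ≈ 23175.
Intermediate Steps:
r = -1728
(24722 + √(m + 16631)) + r = (24722 + √(15988 + 16631)) - 1728 = (24722 + √32619) - 1728 = 22994 + √32619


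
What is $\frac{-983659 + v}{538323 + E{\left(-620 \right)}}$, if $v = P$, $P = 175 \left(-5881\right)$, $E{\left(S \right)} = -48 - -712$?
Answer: $- \frac{2012834}{538987} \approx -3.7345$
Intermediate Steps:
$E{\left(S \right)} = 664$ ($E{\left(S \right)} = -48 + 712 = 664$)
$P = -1029175$
$v = -1029175$
$\frac{-983659 + v}{538323 + E{\left(-620 \right)}} = \frac{-983659 - 1029175}{538323 + 664} = - \frac{2012834}{538987}$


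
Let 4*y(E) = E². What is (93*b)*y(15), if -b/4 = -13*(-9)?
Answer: -2448225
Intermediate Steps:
b = -468 (b = -(-52)*(-9) = -4*117 = -468)
y(E) = E²/4
(93*b)*y(15) = (93*(-468))*((¼)*15²) = -10881*225 = -43524*225/4 = -2448225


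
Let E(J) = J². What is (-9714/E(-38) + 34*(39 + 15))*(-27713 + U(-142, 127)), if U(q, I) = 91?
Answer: -18240671085/361 ≈ -5.0528e+7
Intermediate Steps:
(-9714/E(-38) + 34*(39 + 15))*(-27713 + U(-142, 127)) = (-9714/((-38)²) + 34*(39 + 15))*(-27713 + 91) = (-9714/1444 + 34*54)*(-27622) = (-9714*1/1444 + 1836)*(-27622) = (-4857/722 + 1836)*(-27622) = (1320735/722)*(-27622) = -18240671085/361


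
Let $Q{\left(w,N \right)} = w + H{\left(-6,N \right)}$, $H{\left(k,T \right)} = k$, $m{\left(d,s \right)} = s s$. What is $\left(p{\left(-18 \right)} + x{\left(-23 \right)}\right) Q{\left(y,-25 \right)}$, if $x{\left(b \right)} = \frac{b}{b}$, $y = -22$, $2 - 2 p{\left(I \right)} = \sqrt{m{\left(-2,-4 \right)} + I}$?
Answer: $-56 + 14 i \sqrt{2} \approx -56.0 + 19.799 i$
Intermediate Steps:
$m{\left(d,s \right)} = s^{2}$
$p{\left(I \right)} = 1 - \frac{\sqrt{16 + I}}{2}$ ($p{\left(I \right)} = 1 - \frac{\sqrt{\left(-4\right)^{2} + I}}{2} = 1 - \frac{\sqrt{16 + I}}{2}$)
$Q{\left(w,N \right)} = -6 + w$ ($Q{\left(w,N \right)} = w - 6 = -6 + w$)
$x{\left(b \right)} = 1$
$\left(p{\left(-18 \right)} + x{\left(-23 \right)}\right) Q{\left(y,-25 \right)} = \left(\left(1 - \frac{\sqrt{16 - 18}}{2}\right) + 1\right) \left(-6 - 22\right) = \left(\left(1 - \frac{\sqrt{-2}}{2}\right) + 1\right) \left(-28\right) = \left(\left(1 - \frac{i \sqrt{2}}{2}\right) + 1\right) \left(-28\right) = \left(2 - \frac{i \sqrt{2}}{2}\right) \left(-28\right) = -56 + 14 i \sqrt{2}$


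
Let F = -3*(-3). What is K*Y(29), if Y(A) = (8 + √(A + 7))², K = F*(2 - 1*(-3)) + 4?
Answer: 9604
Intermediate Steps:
F = 9
K = 49 (K = 9*(2 - 1*(-3)) + 4 = 9*(2 + 3) + 4 = 9*5 + 4 = 45 + 4 = 49)
Y(A) = (8 + √(7 + A))²
K*Y(29) = 49*(8 + √(7 + 29))² = 49*(8 + √36)² = 49*(8 + 6)² = 49*14² = 49*196 = 9604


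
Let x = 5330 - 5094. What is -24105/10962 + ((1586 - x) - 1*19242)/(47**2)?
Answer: -83126683/8071686 ≈ -10.299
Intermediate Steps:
x = 236
-24105/10962 + ((1586 - x) - 1*19242)/(47**2) = -24105/10962 + ((1586 - 1*236) - 1*19242)/(47**2) = -24105*1/10962 + ((1586 - 236) - 19242)/2209 = -8035/3654 + (1350 - 19242)*(1/2209) = -8035/3654 - 17892*1/2209 = -8035/3654 - 17892/2209 = -83126683/8071686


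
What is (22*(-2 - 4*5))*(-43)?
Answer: 20812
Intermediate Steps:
(22*(-2 - 4*5))*(-43) = (22*(-2 - 20))*(-43) = (22*(-22))*(-43) = -484*(-43) = 20812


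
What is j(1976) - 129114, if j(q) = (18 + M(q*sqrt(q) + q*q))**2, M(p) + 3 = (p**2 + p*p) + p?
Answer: 932550684474585595010338311 + 3765983149986549114906400*sqrt(494) ≈ 1.0163e+27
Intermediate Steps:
M(p) = -3 + p + 2*p**2 (M(p) = -3 + ((p**2 + p*p) + p) = -3 + ((p**2 + p**2) + p) = -3 + (2*p**2 + p) = -3 + (p + 2*p**2) = -3 + p + 2*p**2)
j(q) = (15 + q**2 + q**(3/2) + 2*(q**2 + q**(3/2))**2)**2 (j(q) = (18 + (-3 + (q*sqrt(q) + q*q) + 2*(q*sqrt(q) + q*q)**2))**2 = (18 + (-3 + (q**(3/2) + q**2) + 2*(q**(3/2) + q**2)**2))**2 = (18 + (-3 + (q**2 + q**(3/2)) + 2*(q**2 + q**(3/2))**2))**2 = (18 + (-3 + q**2 + q**(3/2) + 2*(q**2 + q**(3/2))**2))**2 = (15 + q**2 + q**(3/2) + 2*(q**2 + q**(3/2))**2)**2)
j(1976) - 129114 = (15 + 1976**2 + 1976**(3/2) + 2*(1976**2 + 1976**(3/2))**2)**2 - 129114 = (15 + 3904576 + 3952*sqrt(494) + 2*(3904576 + 3952*sqrt(494))**2)**2 - 129114 = (3904591 + 2*(3904576 + 3952*sqrt(494))**2 + 3952*sqrt(494))**2 - 129114 = -129114 + (3904591 + 2*(3904576 + 3952*sqrt(494))**2 + 3952*sqrt(494))**2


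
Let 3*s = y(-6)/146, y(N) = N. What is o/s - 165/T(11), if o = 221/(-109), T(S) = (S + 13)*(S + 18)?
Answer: 3736861/25288 ≈ 147.77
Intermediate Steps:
T(S) = (13 + S)*(18 + S)
o = -221/109 (o = 221*(-1/109) = -221/109 ≈ -2.0275)
s = -1/73 (s = (-6/146)/3 = (-6*1/146)/3 = (1/3)*(-3/73) = -1/73 ≈ -0.013699)
o/s - 165/T(11) = -221/(109*(-1/73)) - 165/(234 + 11**2 + 31*11) = -221/109*(-73) - 165/(234 + 121 + 341) = 16133/109 - 165/696 = 16133/109 - 165*1/696 = 16133/109 - 55/232 = 3736861/25288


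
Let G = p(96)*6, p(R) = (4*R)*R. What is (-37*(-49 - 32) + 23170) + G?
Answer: 247351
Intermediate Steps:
p(R) = 4*R²
G = 221184 (G = (4*96²)*6 = (4*9216)*6 = 36864*6 = 221184)
(-37*(-49 - 32) + 23170) + G = (-37*(-49 - 32) + 23170) + 221184 = (-37*(-81) + 23170) + 221184 = (2997 + 23170) + 221184 = 26167 + 221184 = 247351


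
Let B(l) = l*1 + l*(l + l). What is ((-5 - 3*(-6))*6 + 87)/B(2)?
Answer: 33/2 ≈ 16.500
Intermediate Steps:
B(l) = l + 2*l² (B(l) = l + l*(2*l) = l + 2*l²)
((-5 - 3*(-6))*6 + 87)/B(2) = ((-5 - 3*(-6))*6 + 87)/((2*(1 + 2*2))) = ((-5 + 18)*6 + 87)/((2*(1 + 4))) = (13*6 + 87)/((2*5)) = (78 + 87)/10 = 165*(⅒) = 33/2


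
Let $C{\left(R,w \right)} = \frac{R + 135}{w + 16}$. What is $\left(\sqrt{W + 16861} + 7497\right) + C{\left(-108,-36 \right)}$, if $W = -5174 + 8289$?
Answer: $\frac{149913}{20} + 2 \sqrt{4994} \approx 7637.0$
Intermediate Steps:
$C{\left(R,w \right)} = \frac{135 + R}{16 + w}$
$W = 3115$
$\left(\sqrt{W + 16861} + 7497\right) + C{\left(-108,-36 \right)} = \left(\sqrt{3115 + 16861} + 7497\right) + \frac{135 - 108}{16 - 36} = \left(\sqrt{19976} + 7497\right) + \frac{1}{-20} \cdot 27 = \left(2 \sqrt{4994} + 7497\right) - \frac{27}{20} = \left(7497 + 2 \sqrt{4994}\right) - \frac{27}{20} = \frac{149913}{20} + 2 \sqrt{4994}$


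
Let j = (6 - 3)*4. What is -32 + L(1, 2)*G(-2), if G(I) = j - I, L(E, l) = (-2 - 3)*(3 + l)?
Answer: -382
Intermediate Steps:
L(E, l) = -15 - 5*l (L(E, l) = -5*(3 + l) = -15 - 5*l)
j = 12 (j = 3*4 = 12)
G(I) = 12 - I
-32 + L(1, 2)*G(-2) = -32 + (-15 - 5*2)*(12 - 1*(-2)) = -32 + (-15 - 10)*(12 + 2) = -32 - 25*14 = -32 - 350 = -382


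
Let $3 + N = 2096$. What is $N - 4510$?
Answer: $-2417$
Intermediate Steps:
$N = 2093$ ($N = -3 + 2096 = 2093$)
$N - 4510 = 2093 - 4510 = -2417$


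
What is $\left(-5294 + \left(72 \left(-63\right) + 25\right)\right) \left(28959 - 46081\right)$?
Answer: $167881210$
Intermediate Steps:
$\left(-5294 + \left(72 \left(-63\right) + 25\right)\right) \left(28959 - 46081\right) = \left(-5294 + \left(-4536 + 25\right)\right) \left(-17122\right) = \left(-5294 - 4511\right) \left(-17122\right) = \left(-9805\right) \left(-17122\right) = 167881210$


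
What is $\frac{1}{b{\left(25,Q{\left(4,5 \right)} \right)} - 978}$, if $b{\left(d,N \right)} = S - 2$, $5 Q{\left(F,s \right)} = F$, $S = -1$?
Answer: $- \frac{1}{981} \approx -0.0010194$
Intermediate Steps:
$Q{\left(F,s \right)} = \frac{F}{5}$
$b{\left(d,N \right)} = -3$ ($b{\left(d,N \right)} = -1 - 2 = -3$)
$\frac{1}{b{\left(25,Q{\left(4,5 \right)} \right)} - 978} = \frac{1}{-3 - 978} = \frac{1}{-981} = - \frac{1}{981}$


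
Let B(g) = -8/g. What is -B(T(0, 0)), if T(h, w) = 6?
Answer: 4/3 ≈ 1.3333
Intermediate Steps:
-B(T(0, 0)) = -(-8)/6 = -1*(-4/3) = 4/3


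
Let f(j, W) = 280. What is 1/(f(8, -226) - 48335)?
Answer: -1/48055 ≈ -2.0810e-5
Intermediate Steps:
1/(f(8, -226) - 48335) = 1/(280 - 48335) = 1/(-48055) = -1/48055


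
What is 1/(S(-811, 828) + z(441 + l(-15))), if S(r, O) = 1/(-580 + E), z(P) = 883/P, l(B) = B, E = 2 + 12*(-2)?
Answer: 64113/132785 ≈ 0.48283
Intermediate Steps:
E = -22 (E = 2 - 24 = -22)
S(r, O) = -1/602 (S(r, O) = 1/(-580 - 22) = 1/(-602) = -1/602)
1/(S(-811, 828) + z(441 + l(-15))) = 1/(-1/602 + 883/(441 - 15)) = 1/(-1/602 + 883/426) = 1/(132785/64113) = 64113/132785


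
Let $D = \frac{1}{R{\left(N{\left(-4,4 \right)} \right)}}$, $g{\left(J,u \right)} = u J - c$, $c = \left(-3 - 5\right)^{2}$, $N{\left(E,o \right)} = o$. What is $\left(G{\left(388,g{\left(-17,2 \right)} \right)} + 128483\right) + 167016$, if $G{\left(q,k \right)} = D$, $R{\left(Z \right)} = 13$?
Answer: $\frac{3841488}{13} \approx 2.955 \cdot 10^{5}$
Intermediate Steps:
$c = 64$ ($c = \left(-8\right)^{2} = 64$)
$g{\left(J,u \right)} = -64 + J u$ ($g{\left(J,u \right)} = u J - 64 = J u - 64 = -64 + J u$)
$D = \frac{1}{13} \approx 0.076923$
$G{\left(q,k \right)} = \frac{1}{13}$
$\left(G{\left(388,g{\left(-17,2 \right)} \right)} + 128483\right) + 167016 = \left(\frac{1}{13} + 128483\right) + 167016 = \frac{1670280}{13} + 167016 = \frac{3841488}{13}$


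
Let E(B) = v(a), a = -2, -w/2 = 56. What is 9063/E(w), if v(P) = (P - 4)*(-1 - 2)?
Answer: 1007/2 ≈ 503.50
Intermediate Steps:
w = -112 (w = -2*56 = -112)
v(P) = 12 - 3*P (v(P) = (-4 + P)*(-3) = 12 - 3*P)
E(B) = 18 (E(B) = 12 - 3*(-2) = 12 + 6 = 18)
9063/E(w) = 9063/18 = 9063*(1/18) = 1007/2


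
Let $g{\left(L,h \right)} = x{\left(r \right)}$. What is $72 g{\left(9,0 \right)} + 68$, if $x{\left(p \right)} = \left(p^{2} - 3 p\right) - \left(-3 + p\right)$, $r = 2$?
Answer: $-4$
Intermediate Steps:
$x{\left(p \right)} = 3 + p^{2} - 4 p$
$g{\left(L,h \right)} = -1$ ($g{\left(L,h \right)} = 3 + 2^{2} - 8 = 3 + 4 - 8 = -1$)
$72 g{\left(9,0 \right)} + 68 = 72 \left(-1\right) + 68 = -72 + 68 = -4$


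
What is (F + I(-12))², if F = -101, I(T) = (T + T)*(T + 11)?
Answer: 5929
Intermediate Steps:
I(T) = 2*T*(11 + T) (I(T) = (2*T)*(11 + T) = 2*T*(11 + T))
(F + I(-12))² = (-101 + 2*(-12)*(11 - 12))² = (-101 + 2*(-12)*(-1))² = (-101 + 24)² = (-77)² = 5929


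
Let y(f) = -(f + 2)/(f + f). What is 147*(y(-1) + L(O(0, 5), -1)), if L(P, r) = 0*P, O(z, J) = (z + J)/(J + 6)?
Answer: 147/2 ≈ 73.500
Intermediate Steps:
O(z, J) = (J + z)/(6 + J)
L(P, r) = 0
y(f) = -(2 + f)/(2*f)
147*(y(-1) + L(O(0, 5), -1)) = 147*((½)*(-2 - 1*(-1))/(-1) + 0) = 147*((½)*(-1)*(-2 + 1) + 0) = 147*((½)*(-1)*(-1) + 0) = 147*(½ + 0) = 147*(½) = 147/2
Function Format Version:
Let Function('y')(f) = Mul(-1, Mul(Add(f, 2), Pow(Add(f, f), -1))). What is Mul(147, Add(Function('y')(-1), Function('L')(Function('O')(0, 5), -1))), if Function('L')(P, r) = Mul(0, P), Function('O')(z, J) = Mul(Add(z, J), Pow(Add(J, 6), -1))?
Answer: Rational(147, 2) ≈ 73.500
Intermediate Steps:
Function('O')(z, J) = Mul(Pow(Add(6, J), -1), Add(J, z)) (Function('O')(z, J) = Mul(Add(J, z), Pow(Add(6, J), -1)) = Mul(Pow(Add(6, J), -1), Add(J, z)))
Function('L')(P, r) = 0
Function('y')(f) = Mul(Rational(-1, 2), Pow(f, -1), Add(2, f)) (Function('y')(f) = Mul(-1, Mul(Add(2, f), Pow(Mul(2, f), -1))) = Mul(-1, Mul(Add(2, f), Mul(Rational(1, 2), Pow(f, -1)))) = Mul(-1, Mul(Rational(1, 2), Pow(f, -1), Add(2, f))) = Mul(Rational(-1, 2), Pow(f, -1), Add(2, f)))
Mul(147, Add(Function('y')(-1), Function('L')(Function('O')(0, 5), -1))) = Mul(147, Add(Mul(Rational(1, 2), Pow(-1, -1), Add(-2, Mul(-1, -1))), 0)) = Mul(147, Add(Mul(Rational(1, 2), -1, Add(-2, 1)), 0)) = Mul(147, Add(Mul(Rational(1, 2), -1, -1), 0)) = Mul(147, Add(Rational(1, 2), 0)) = Mul(147, Rational(1, 2)) = Rational(147, 2)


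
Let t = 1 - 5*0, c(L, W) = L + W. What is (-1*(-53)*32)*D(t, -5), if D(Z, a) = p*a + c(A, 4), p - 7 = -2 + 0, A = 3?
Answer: -30528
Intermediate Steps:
t = 1 (t = 1 + 0 = 1)
p = 5 (p = 7 + (-2 + 0) = 7 - 2 = 5)
D(Z, a) = 7 + 5*a (D(Z, a) = 5*a + (3 + 4) = 5*a + 7 = 7 + 5*a)
(-1*(-53)*32)*D(t, -5) = (-1*(-53)*32)*(7 + 5*(-5)) = (53*32)*(7 - 25) = 1696*(-18) = -30528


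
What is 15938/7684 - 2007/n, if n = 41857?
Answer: 325847539/160814594 ≈ 2.0262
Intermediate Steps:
15938/7684 - 2007/n = 15938/7684 - 2007/41857 = 15938*(1/7684) - 2007*1/41857 = 7969/3842 - 2007/41857 = 325847539/160814594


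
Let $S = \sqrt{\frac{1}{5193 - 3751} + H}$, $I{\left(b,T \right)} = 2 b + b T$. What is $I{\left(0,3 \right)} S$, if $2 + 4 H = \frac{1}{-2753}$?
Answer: $0$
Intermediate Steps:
$H = - \frac{5507}{11012}$ ($H = - \frac{1}{2} + \frac{1}{4 \left(-2753\right)} = - \frac{1}{2} + \frac{1}{4} \left(- \frac{1}{2753}\right) = - \frac{1}{2} - \frac{1}{11012} = - \frac{5507}{11012} \approx -0.50009$)
$I{\left(b,T \right)} = 2 b + T b$
$S = \frac{i \sqrt{7870261426433}}{3969826}$ ($S = \sqrt{\frac{1}{5193 - 3751} - \frac{5507}{11012}} = \sqrt{\frac{1}{1442} - \frac{5507}{11012}} = \sqrt{- \frac{3965041}{7939652}} = \frac{i \sqrt{7870261426433}}{3969826} \approx 0.70668 i$)
$I{\left(0,3 \right)} S = 0 \left(2 + 3\right) \frac{i \sqrt{7870261426433}}{3969826} = 0 \cdot 5 \frac{i \sqrt{7870261426433}}{3969826} = 0 \frac{i \sqrt{7870261426433}}{3969826} = 0$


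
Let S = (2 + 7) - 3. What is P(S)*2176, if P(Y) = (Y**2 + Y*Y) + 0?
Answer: 156672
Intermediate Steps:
S = 6 (S = 9 - 3 = 6)
P(Y) = 2*Y**2 (P(Y) = (Y**2 + Y**2) + 0 = 2*Y**2 + 0 = 2*Y**2)
P(S)*2176 = (2*6**2)*2176 = (2*36)*2176 = 72*2176 = 156672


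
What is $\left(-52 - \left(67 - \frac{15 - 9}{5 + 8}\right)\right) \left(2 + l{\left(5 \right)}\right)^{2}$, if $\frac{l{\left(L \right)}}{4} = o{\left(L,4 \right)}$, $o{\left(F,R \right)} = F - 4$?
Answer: $- \frac{55476}{13} \approx -4267.4$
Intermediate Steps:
$o{\left(F,R \right)} = -4 + F$ ($o{\left(F,R \right)} = F - 4 = -4 + F$)
$l{\left(L \right)} = -16 + 4 L$ ($l{\left(L \right)} = 4 \left(-4 + L\right) = -16 + 4 L$)
$\left(-52 - \left(67 - \frac{15 - 9}{5 + 8}\right)\right) \left(2 + l{\left(5 \right)}\right)^{2} = \left(-52 - \left(67 - \frac{15 - 9}{5 + 8}\right)\right) \left(2 + \left(-16 + 4 \cdot 5\right)\right)^{2} = \left(-52 - \left(67 - \frac{6}{13}\right)\right) \left(2 + \left(-16 + 20\right)\right)^{2} = \left(-52 + \left(\left(-22 + 6 \cdot \frac{1}{13}\right) - 45\right)\right) \left(2 + 4\right)^{2} = \left(-52 + \left(\left(-22 + \frac{6}{13}\right) - 45\right)\right) 6^{2} = \left(-52 - \frac{865}{13}\right) 36 = \left(- \frac{1541}{13}\right) 36 = - \frac{55476}{13}$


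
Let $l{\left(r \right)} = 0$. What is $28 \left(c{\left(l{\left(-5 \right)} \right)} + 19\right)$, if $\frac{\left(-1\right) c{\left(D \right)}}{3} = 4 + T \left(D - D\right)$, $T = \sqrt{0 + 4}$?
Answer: $196$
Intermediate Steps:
$T = 2$ ($T = \sqrt{4} = 2$)
$c{\left(D \right)} = -12$ ($c{\left(D \right)} = - 3 \left(4 + 2 \left(D - D\right)\right) = - 3 \left(4 + 2 \cdot 0\right) = - 3 \left(4 + 0\right) = \left(-3\right) 4 = -12$)
$28 \left(c{\left(l{\left(-5 \right)} \right)} + 19\right) = 28 \left(-12 + 19\right) = 28 \cdot 7 = 196$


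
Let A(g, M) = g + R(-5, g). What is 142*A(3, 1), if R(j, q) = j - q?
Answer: -710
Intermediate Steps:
A(g, M) = -5 (A(g, M) = g + (-5 - g) = -5)
142*A(3, 1) = 142*(-5) = -710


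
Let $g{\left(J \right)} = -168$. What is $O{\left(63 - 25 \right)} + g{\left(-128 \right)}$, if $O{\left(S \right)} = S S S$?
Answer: $54704$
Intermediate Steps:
$O{\left(S \right)} = S^{3}$ ($O{\left(S \right)} = S^{2} S = S^{3}$)
$O{\left(63 - 25 \right)} + g{\left(-128 \right)} = \left(63 - 25\right)^{3} - 168 = 38^{3} - 168 = 54872 - 168 = 54704$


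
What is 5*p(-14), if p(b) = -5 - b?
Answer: 45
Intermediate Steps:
5*p(-14) = 5*(-5 - 1*(-14)) = 5*(-5 + 14) = 5*9 = 45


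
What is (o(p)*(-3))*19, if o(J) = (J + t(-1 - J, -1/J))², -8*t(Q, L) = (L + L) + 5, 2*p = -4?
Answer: -6897/16 ≈ -431.06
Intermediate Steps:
p = -2 (p = (½)*(-4) = -2)
t(Q, L) = -5/8 - L/4 (t(Q, L) = -((L + L) + 5)/8 = -(2*L + 5)/8 = -(5 + 2*L)/8 = -5/8 - L/4)
o(J) = (-5/8 + J + 1/(4*J))² (o(J) = (J + (-5/8 - (-1)/(4*J)))² = (J + (-5/8 + 1/(4*J)))² = (-5/8 + J + 1/(4*J))²)
(o(p)*(-3))*19 = (((1/64)*(-2 - 2*(5 - 8*(-2)))²/(-2)²)*(-3))*19 = (((1/64)*(¼)*(-2 - 2*(5 + 16))²)*(-3))*19 = (((1/64)*(¼)*(-2 - 2*21)²)*(-3))*19 = (((1/64)*(¼)*(-2 - 42)²)*(-3))*19 = (((1/64)*(¼)*(-44)²)*(-3))*19 = (((1/64)*(¼)*1936)*(-3))*19 = ((121/16)*(-3))*19 = -363/16*19 = -6897/16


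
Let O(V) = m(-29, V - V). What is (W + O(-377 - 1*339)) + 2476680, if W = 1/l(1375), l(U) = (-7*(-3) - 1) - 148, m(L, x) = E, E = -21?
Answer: 317012351/128 ≈ 2.4767e+6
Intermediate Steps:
m(L, x) = -21
O(V) = -21
l(U) = -128 (l(U) = (21 - 1) - 148 = 20 - 148 = -128)
W = -1/128 (W = 1/(-128) = -1/128 ≈ -0.0078125)
(W + O(-377 - 1*339)) + 2476680 = (-1/128 - 21) + 2476680 = -2689/128 + 2476680 = 317012351/128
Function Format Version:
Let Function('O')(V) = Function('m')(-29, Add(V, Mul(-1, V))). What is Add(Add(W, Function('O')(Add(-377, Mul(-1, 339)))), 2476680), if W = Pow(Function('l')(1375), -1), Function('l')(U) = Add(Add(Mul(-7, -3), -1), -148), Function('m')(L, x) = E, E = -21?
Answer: Rational(317012351, 128) ≈ 2.4767e+6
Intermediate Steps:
Function('m')(L, x) = -21
Function('O')(V) = -21
Function('l')(U) = -128 (Function('l')(U) = Add(Add(21, -1), -148) = Add(20, -148) = -128)
W = Rational(-1, 128) (W = Pow(-128, -1) = Rational(-1, 128) ≈ -0.0078125)
Add(Add(W, Function('O')(Add(-377, Mul(-1, 339)))), 2476680) = Add(Add(Rational(-1, 128), -21), 2476680) = Add(Rational(-2689, 128), 2476680) = Rational(317012351, 128)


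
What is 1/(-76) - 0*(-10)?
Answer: -1/76 ≈ -0.013158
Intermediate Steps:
1/(-76) - 0*(-10) = -1/76 - 77*0 = -1/76 + 0 = -1/76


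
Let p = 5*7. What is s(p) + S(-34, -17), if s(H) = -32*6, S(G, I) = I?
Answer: -209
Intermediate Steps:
p = 35
s(H) = -192
s(p) + S(-34, -17) = -192 - 17 = -209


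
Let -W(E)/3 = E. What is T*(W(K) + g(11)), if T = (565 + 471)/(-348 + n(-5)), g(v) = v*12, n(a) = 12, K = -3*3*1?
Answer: -1961/4 ≈ -490.25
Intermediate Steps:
K = -9 (K = -9*1 = -9)
g(v) = 12*v
W(E) = -3*E
T = -37/12 (T = (565 + 471)/(-348 + 12) = 1036/(-336) = 1036*(-1/336) = -37/12 ≈ -3.0833)
T*(W(K) + g(11)) = -37*(-3*(-9) + 12*11)/12 = -37*(27 + 132)/12 = -37/12*159 = -1961/4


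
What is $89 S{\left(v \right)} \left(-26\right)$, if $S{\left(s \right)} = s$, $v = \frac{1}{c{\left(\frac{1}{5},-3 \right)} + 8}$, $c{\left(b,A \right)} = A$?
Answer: $- \frac{2314}{5} \approx -462.8$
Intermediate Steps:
$v = \frac{1}{5}$ ($v = \frac{1}{-3 + 8} = \frac{1}{5} \approx 0.2$)
$89 S{\left(v \right)} \left(-26\right) = 89 \cdot \frac{1}{5} \left(-26\right) = \frac{89}{5} \left(-26\right) = - \frac{2314}{5}$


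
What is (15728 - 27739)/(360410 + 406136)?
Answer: -12011/766546 ≈ -0.015669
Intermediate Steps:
(15728 - 27739)/(360410 + 406136) = -12011/766546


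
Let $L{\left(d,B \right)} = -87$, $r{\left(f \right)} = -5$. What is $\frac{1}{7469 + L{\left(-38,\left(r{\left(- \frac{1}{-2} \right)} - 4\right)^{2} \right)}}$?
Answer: $\frac{1}{7382} \approx 0.00013546$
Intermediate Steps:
$\frac{1}{7469 + L{\left(-38,\left(r{\left(- \frac{1}{-2} \right)} - 4\right)^{2} \right)}} = \frac{1}{7469 - 87} = \frac{1}{7382}$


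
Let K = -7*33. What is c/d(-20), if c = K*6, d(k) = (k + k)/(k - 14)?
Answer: -11781/10 ≈ -1178.1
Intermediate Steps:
d(k) = 2*k/(-14 + k) (d(k) = (2*k)/(-14 + k) = 2*k/(-14 + k))
K = -231
c = -1386 (c = -231*6 = -1386)
c/d(-20) = -1386/(2*(-20)/(-14 - 20)) = -1386/(2*(-20)/(-34)) = -1386/(2*(-20)*(-1/34)) = -1386/20/17 = -1386*17/20 = -11781/10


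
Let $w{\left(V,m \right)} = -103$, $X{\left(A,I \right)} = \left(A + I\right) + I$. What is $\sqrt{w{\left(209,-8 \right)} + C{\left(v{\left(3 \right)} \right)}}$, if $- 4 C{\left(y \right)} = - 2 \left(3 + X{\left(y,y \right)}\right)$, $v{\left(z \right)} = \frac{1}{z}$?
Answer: $i \sqrt{101} \approx 10.05 i$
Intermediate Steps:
$X{\left(A,I \right)} = A + 2 I$
$C{\left(y \right)} = \frac{3}{2} + \frac{3 y}{2}$ ($C{\left(y \right)} = - \frac{\left(-2\right) \left(3 + \left(y + 2 y\right)\right)}{4} = - \frac{\left(-2\right) \left(3 + 3 y\right)}{4} = - \frac{-6 - 6 y}{4} = \frac{3}{2} + \frac{3 y}{2}$)
$\sqrt{w{\left(209,-8 \right)} + C{\left(v{\left(3 \right)} \right)}} = \sqrt{-103 + \left(\frac{3}{2} + \frac{3}{2 \cdot 3}\right)} = \sqrt{-103 + \left(\frac{3}{2} + \frac{3}{2} \cdot \frac{1}{3}\right)} = \sqrt{-103 + \left(\frac{3}{2} + \frac{1}{2}\right)} = \sqrt{-103 + 2} = \sqrt{-101} = i \sqrt{101}$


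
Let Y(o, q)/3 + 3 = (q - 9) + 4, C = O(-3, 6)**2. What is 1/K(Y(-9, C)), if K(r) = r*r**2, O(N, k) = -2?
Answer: -1/1728 ≈ -0.00057870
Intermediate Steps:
C = 4 (C = (-2)**2 = 4)
Y(o, q) = -24 + 3*q (Y(o, q) = -9 + 3*((q - 9) + 4) = -9 + 3*((-9 + q) + 4) = -9 + 3*(-5 + q) = -9 + (-15 + 3*q) = -24 + 3*q)
K(r) = r**3
1/K(Y(-9, C)) = 1/((-24 + 3*4)**3) = 1/((-24 + 12)**3) = 1/((-12)**3) = 1/(-1728) = -1/1728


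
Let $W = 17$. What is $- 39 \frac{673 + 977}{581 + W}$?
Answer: $- \frac{2475}{23} \approx -107.61$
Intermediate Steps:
$- 39 \frac{673 + 977}{581 + W} = - 39 \frac{673 + 977}{581 + 17} = - 39 \cdot \frac{1650}{598} = - 39 \cdot 1650 \cdot \frac{1}{598} = \left(-39\right) \frac{825}{299} = - \frac{2475}{23}$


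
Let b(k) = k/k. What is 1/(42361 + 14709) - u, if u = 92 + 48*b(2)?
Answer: -7989799/57070 ≈ -140.00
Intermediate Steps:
b(k) = 1
u = 140 (u = 92 + 48*1 = 92 + 48 = 140)
1/(42361 + 14709) - u = 1/(42361 + 14709) - 1*140 = 1/57070 - 140 = -7989799/57070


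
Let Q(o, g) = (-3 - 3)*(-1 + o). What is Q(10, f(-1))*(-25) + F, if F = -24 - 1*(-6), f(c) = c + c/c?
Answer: 1332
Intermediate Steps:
f(c) = 1 + c (f(c) = c + 1 = 1 + c)
Q(o, g) = 6 - 6*o (Q(o, g) = -6*(-1 + o) = 6 - 6*o)
F = -18 (F = -24 + 6 = -18)
Q(10, f(-1))*(-25) + F = (6 - 6*10)*(-25) - 18 = (6 - 60)*(-25) - 18 = -54*(-25) - 18 = 1350 - 18 = 1332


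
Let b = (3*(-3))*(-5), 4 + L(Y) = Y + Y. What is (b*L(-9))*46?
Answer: -45540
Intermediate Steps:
L(Y) = -4 + 2*Y (L(Y) = -4 + (Y + Y) = -4 + 2*Y)
b = 45 (b = -9*(-5) = 45)
(b*L(-9))*46 = (45*(-4 + 2*(-9)))*46 = (45*(-4 - 18))*46 = (45*(-22))*46 = -990*46 = -45540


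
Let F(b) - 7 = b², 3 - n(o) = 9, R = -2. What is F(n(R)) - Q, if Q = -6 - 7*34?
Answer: 287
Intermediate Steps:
n(o) = -6 (n(o) = 3 - 1*9 = 3 - 9 = -6)
F(b) = 7 + b²
Q = -244 (Q = -6 - 238 = -244)
F(n(R)) - Q = (7 + (-6)²) - 1*(-244) = (7 + 36) + 244 = 43 + 244 = 287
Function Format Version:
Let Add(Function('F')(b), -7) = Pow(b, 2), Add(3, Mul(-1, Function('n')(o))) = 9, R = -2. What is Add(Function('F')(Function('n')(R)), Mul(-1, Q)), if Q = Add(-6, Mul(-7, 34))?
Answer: 287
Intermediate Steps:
Function('n')(o) = -6 (Function('n')(o) = Add(3, Mul(-1, 9)) = Add(3, -9) = -6)
Function('F')(b) = Add(7, Pow(b, 2))
Q = -244 (Q = Add(-6, -238) = -244)
Add(Function('F')(Function('n')(R)), Mul(-1, Q)) = Add(Add(7, Pow(-6, 2)), Mul(-1, -244)) = Add(Add(7, 36), 244) = Add(43, 244) = 287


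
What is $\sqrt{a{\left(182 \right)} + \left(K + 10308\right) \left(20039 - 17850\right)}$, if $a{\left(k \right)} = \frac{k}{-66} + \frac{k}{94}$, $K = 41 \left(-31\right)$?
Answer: $\frac{\sqrt{47587580166819}}{1551} \approx 4447.7$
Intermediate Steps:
$K = -1271$
$a{\left(k \right)} = - \frac{7 k}{1551}$ ($a{\left(k \right)} = k \left(- \frac{1}{66}\right) + k \frac{1}{94} = - \frac{k}{66} + \frac{k}{94} = - \frac{7 k}{1551}$)
$\sqrt{a{\left(182 \right)} + \left(K + 10308\right) \left(20039 - 17850\right)} = \sqrt{\left(- \frac{7}{1551}\right) 182 + \left(-1271 + 10308\right) \left(20039 - 17850\right)} = \sqrt{- \frac{1274}{1551} + 9037 \cdot 2189} = \sqrt{- \frac{1274}{1551} + 19781993} = \sqrt{\frac{30681869869}{1551}} = \frac{\sqrt{47587580166819}}{1551}$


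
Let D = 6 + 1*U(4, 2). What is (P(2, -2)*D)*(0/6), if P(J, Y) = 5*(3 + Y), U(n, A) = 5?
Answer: 0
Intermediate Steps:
P(J, Y) = 15 + 5*Y
D = 11 (D = 6 + 1*5 = 6 + 5 = 11)
(P(2, -2)*D)*(0/6) = ((15 + 5*(-2))*11)*(0/6) = ((15 - 10)*11)*(0*(1/6)) = (5*11)*0 = 55*0 = 0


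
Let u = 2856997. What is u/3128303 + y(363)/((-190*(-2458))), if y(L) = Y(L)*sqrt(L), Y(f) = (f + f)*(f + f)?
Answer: 2856997/3128303 + 1449459*sqrt(3)/116755 ≈ 22.416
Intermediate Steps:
Y(f) = 4*f**2 (Y(f) = (2*f)*(2*f) = 4*f**2)
y(L) = 4*L**(5/2) (y(L) = (4*L**2)*sqrt(L) = 4*L**(5/2))
u/3128303 + y(363)/((-190*(-2458))) = 2856997/3128303 + (4*363**(5/2))/((-190*(-2458))) = 2856997*(1/3128303) + (4*(1449459*sqrt(3)))/467020 = 2856997/3128303 + (5797836*sqrt(3))*(1/467020) = 2856997/3128303 + 1449459*sqrt(3)/116755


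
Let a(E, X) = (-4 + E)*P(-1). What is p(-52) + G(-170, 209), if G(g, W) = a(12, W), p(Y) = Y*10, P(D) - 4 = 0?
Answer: -488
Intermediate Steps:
P(D) = 4 (P(D) = 4 + 0 = 4)
a(E, X) = -16 + 4*E (a(E, X) = (-4 + E)*4 = -16 + 4*E)
p(Y) = 10*Y
G(g, W) = 32 (G(g, W) = -16 + 4*12 = -16 + 48 = 32)
p(-52) + G(-170, 209) = 10*(-52) + 32 = -520 + 32 = -488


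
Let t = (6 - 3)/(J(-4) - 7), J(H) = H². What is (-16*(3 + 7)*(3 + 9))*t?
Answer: -640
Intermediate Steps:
t = ⅓ (t = (6 - 3)/((-4)² - 7) = 3/(16 - 7) = 3/9 = 3*(⅑) = ⅓ ≈ 0.33333)
(-16*(3 + 7)*(3 + 9))*t = -16*(3 + 7)*(3 + 9)*(⅓) = -160*12*(⅓) = -16*120*(⅓) = -1920*⅓ = -640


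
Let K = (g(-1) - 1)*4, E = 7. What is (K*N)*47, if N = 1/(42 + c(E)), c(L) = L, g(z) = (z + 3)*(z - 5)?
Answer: -2444/49 ≈ -49.878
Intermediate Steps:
g(z) = (-5 + z)*(3 + z) (g(z) = (3 + z)*(-5 + z) = (-5 + z)*(3 + z))
K = -52 (K = ((-15 + (-1)² - 2*(-1)) - 1)*4 = ((-15 + 1 + 2) - 1)*4 = (-12 - 1)*4 = -13*4 = -52)
N = 1/49 (N = 1/(42 + 7) = 1/49 ≈ 0.020408)
(K*N)*47 = -52*1/49*47 = -52/49*47 = -2444/49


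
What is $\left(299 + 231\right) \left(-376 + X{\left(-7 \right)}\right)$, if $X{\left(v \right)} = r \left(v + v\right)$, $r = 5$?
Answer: $-236380$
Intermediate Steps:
$X{\left(v \right)} = 10 v$ ($X{\left(v \right)} = 5 \left(v + v\right) = 5 \cdot 2 v = 10 v$)
$\left(299 + 231\right) \left(-376 + X{\left(-7 \right)}\right) = \left(299 + 231\right) \left(-376 + 10 \left(-7\right)\right) = 530 \left(-376 - 70\right) = 530 \left(-446\right) = -236380$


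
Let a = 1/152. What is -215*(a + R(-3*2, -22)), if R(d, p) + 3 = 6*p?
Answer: 4411585/152 ≈ 29024.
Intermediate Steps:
R(d, p) = -3 + 6*p
a = 1/152 ≈ 0.0065789
-215*(a + R(-3*2, -22)) = -215*(1/152 + (-3 + 6*(-22))) = -215*(1/152 + (-3 - 132)) = -215*(1/152 - 135) = -215*(-20519/152) = 4411585/152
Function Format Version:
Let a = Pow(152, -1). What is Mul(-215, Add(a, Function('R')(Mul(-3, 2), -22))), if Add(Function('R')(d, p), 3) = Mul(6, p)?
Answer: Rational(4411585, 152) ≈ 29024.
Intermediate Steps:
Function('R')(d, p) = Add(-3, Mul(6, p))
a = Rational(1, 152) ≈ 0.0065789
Mul(-215, Add(a, Function('R')(Mul(-3, 2), -22))) = Mul(-215, Add(Rational(1, 152), Add(-3, Mul(6, -22)))) = Mul(-215, Add(Rational(1, 152), Add(-3, -132))) = Mul(-215, Add(Rational(1, 152), -135)) = Mul(-215, Rational(-20519, 152)) = Rational(4411585, 152)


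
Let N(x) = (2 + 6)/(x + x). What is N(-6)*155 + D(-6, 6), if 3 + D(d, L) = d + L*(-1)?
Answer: -355/3 ≈ -118.33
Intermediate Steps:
D(d, L) = -3 + d - L (D(d, L) = -3 + (d + L*(-1)) = -3 + (d - L) = -3 + d - L)
N(x) = 4/x (N(x) = 8/((2*x)) = 8*(1/(2*x)) = 4/x)
N(-6)*155 + D(-6, 6) = (4/(-6))*155 + (-3 - 6 - 1*6) = (4*(-⅙))*155 + (-3 - 6 - 6) = -⅔*155 - 15 = -310/3 - 15 = -355/3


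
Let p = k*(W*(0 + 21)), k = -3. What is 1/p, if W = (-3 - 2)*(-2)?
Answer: -1/630 ≈ -0.0015873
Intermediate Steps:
W = 10 (W = -5*(-2) = 10)
p = -630 (p = -30*(0 + 21) = -30*21 = -3*210 = -630)
1/p = 1/(-630) = -1/630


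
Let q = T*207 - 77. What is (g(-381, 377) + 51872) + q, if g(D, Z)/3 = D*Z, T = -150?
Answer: -410166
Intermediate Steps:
g(D, Z) = 3*D*Z (g(D, Z) = 3*(D*Z) = 3*D*Z)
q = -31127 (q = -150*207 - 77 = -31050 - 77 = -31127)
(g(-381, 377) + 51872) + q = (3*(-381)*377 + 51872) - 31127 = (-430911 + 51872) - 31127 = -379039 - 31127 = -410166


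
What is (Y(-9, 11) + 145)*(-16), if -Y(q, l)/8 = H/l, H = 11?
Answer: -2192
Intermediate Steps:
Y(q, l) = -88/l
(Y(-9, 11) + 145)*(-16) = (-88/11 + 145)*(-16) = (-88*1/11 + 145)*(-16) = (-8 + 145)*(-16) = 137*(-16) = -2192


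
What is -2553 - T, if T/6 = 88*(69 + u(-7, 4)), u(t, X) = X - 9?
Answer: -36345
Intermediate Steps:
u(t, X) = -9 + X
T = 33792 (T = 6*(88*(69 + (-9 + 4))) = 6*(88*(69 - 5)) = 6*(88*64) = 6*5632 = 33792)
-2553 - T = -2553 - 1*33792 = -2553 - 33792 = -36345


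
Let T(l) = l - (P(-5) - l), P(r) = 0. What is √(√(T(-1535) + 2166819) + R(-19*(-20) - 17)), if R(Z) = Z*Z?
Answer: √(131769 + √2163749) ≈ 365.02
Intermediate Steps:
R(Z) = Z²
T(l) = 2*l (T(l) = l - (0 - l) = l - (-l) = l - (-1)*l = l + l = 2*l)
√(√(T(-1535) + 2166819) + R(-19*(-20) - 17)) = √(√(2*(-1535) + 2166819) + (-19*(-20) - 17)²) = √(√(-3070 + 2166819) + (380 - 17)²) = √(√2163749 + 363²) = √(√2163749 + 131769) = √(131769 + √2163749)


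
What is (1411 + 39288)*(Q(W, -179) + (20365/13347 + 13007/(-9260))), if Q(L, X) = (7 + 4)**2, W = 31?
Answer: 609254062448609/123593220 ≈ 4.9295e+6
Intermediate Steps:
Q(L, X) = 121 (Q(L, X) = 11**2 = 121)
(1411 + 39288)*(Q(W, -179) + (20365/13347 + 13007/(-9260))) = (1411 + 39288)*(121 + (20365/13347 + 13007/(-9260))) = 40699*(121 + (20365*(1/13347) + 13007*(-1/9260))) = 40699*(121 + (20365/13347 - 13007/9260)) = 40699*(121 + 14975471/123593220) = 40699*(14969755091/123593220) = 609254062448609/123593220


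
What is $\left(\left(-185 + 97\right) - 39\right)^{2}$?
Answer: $16129$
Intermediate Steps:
$\left(\left(-185 + 97\right) - 39\right)^{2} = \left(-88 - 39\right)^{2} = \left(-127\right)^{2} = 16129$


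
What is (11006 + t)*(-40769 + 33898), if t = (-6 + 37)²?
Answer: -82225257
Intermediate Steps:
t = 961 (t = 31² = 961)
(11006 + t)*(-40769 + 33898) = (11006 + 961)*(-40769 + 33898) = 11967*(-6871) = -82225257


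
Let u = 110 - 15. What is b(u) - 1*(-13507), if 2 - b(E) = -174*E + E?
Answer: 29944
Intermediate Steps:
u = 95
b(E) = 2 + 173*E (b(E) = 2 - (-174*E + E) = 2 - (-173)*E = 2 + 173*E)
b(u) - 1*(-13507) = (2 + 173*95) - 1*(-13507) = (2 + 16435) + 13507 = 16437 + 13507 = 29944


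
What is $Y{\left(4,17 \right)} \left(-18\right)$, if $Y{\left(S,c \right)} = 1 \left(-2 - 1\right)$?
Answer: $54$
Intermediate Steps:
$Y{\left(S,c \right)} = -3$ ($Y{\left(S,c \right)} = 1 \left(-3\right) = -3$)
$Y{\left(4,17 \right)} \left(-18\right) = \left(-3\right) \left(-18\right) = 54$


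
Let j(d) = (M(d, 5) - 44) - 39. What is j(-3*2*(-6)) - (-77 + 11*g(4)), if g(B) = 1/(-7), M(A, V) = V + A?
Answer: 256/7 ≈ 36.571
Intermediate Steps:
M(A, V) = A + V
g(B) = -⅐
j(d) = -78 + d (j(d) = ((d + 5) - 44) - 39 = ((5 + d) - 44) - 39 = (-39 + d) - 39 = -78 + d)
j(-3*2*(-6)) - (-77 + 11*g(4)) = (-78 - 3*2*(-6)) - (-77 + 11*(-⅐)) = (-78 - 6*(-6)) - (-77 - 11/7) = (-78 + 36) - 1*(-550/7) = -42 + 550/7 = 256/7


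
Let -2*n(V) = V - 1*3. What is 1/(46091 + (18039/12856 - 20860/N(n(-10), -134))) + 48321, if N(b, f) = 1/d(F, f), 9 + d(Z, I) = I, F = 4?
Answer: 1881704534428471/38941754815 ≈ 48321.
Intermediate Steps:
d(Z, I) = -9 + I
n(V) = 3/2 - V/2 (n(V) = -(V - 1*3)/2 = -(V - 3)/2 = -(-3 + V)/2 = 3/2 - V/2)
N(b, f) = 1/(-9 + f)
1/(46091 + (18039/12856 - 20860/N(n(-10), -134))) + 48321 = 1/(46091 + (18039/12856 - 20860/(1/(-9 - 134)))) + 48321 = 1/(46091 + (18039*(1/12856) - 20860/(1/(-143)))) + 48321 = 1/(46091 + (18039/12856 - 20860/(-1/143))) + 48321 = 1/(46091 + (18039/12856 - 20860*(-143))) + 48321 = 1/(46091 + (18039/12856 + 2982980)) + 48321 = 1/(46091 + 38349208919/12856) + 48321 = 1/(38941754815/12856) + 48321 = 12856/38941754815 + 48321 = 1881704534428471/38941754815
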